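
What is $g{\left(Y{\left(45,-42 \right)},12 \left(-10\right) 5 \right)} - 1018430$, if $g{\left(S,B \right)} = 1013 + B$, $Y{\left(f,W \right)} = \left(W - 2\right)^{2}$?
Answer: $-1018017$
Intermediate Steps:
$Y{\left(f,W \right)} = \left(-2 + W\right)^{2}$
$g{\left(Y{\left(45,-42 \right)},12 \left(-10\right) 5 \right)} - 1018430 = \left(1013 + 12 \left(-10\right) 5\right) - 1018430 = \left(1013 - 600\right) - 1018430 = 413 - 1018430 = -1018017$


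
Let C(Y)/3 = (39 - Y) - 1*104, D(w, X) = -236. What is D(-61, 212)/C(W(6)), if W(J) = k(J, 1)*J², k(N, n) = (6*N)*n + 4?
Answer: 236/4515 ≈ 0.052270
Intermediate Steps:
k(N, n) = 4 + 6*N*n (k(N, n) = 6*N*n + 4 = 4 + 6*N*n)
W(J) = J²*(4 + 6*J) (W(J) = (4 + 6*J*1)*J² = (4 + 6*J)*J² = J²*(4 + 6*J))
C(Y) = -195 - 3*Y (C(Y) = 3*((39 - Y) - 1*104) = 3*((39 - Y) - 104) = 3*(-65 - Y) = -195 - 3*Y)
D(-61, 212)/C(W(6)) = -236/(-195 - 3*6²*(4 + 6*6)) = -236/(-195 - 108*(4 + 36)) = -236/(-195 - 108*40) = -236/(-195 - 3*1440) = -236/(-195 - 4320) = -236/(-4515) = -236*(-1/4515) = 236/4515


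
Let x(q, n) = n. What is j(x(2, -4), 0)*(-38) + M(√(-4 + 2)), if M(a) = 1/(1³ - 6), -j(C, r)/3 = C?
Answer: -2281/5 ≈ -456.20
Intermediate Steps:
j(C, r) = -3*C
M(a) = -⅕ (M(a) = 1/(1 - 6) = 1/(-5) = -⅕)
j(x(2, -4), 0)*(-38) + M(√(-4 + 2)) = -3*(-4)*(-38) - ⅕ = 12*(-38) - ⅕ = -456 - ⅕ = -2281/5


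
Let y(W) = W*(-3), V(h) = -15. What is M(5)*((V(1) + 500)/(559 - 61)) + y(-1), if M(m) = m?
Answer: 3919/498 ≈ 7.8695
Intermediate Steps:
y(W) = -3*W
M(5)*((V(1) + 500)/(559 - 61)) + y(-1) = 5*((-15 + 500)/(559 - 61)) - 3*(-1) = 5*(485/498) + 3 = 2425/498 + 3 = 3919/498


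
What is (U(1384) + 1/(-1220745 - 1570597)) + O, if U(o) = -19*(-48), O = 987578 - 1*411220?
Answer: 1611357996339/2791342 ≈ 5.7727e+5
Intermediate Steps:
O = 576358 (O = 987578 - 411220 = 576358)
U(o) = 912
(U(1384) + 1/(-1220745 - 1570597)) + O = (912 + 1/(-1220745 - 1570597)) + 576358 = (912 + 1/(-2791342)) + 576358 = (912 - 1/2791342) + 576358 = 2545703903/2791342 + 576358 = 1611357996339/2791342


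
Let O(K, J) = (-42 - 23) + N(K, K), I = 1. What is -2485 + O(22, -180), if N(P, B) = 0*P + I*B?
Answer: -2528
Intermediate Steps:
N(P, B) = B (N(P, B) = 0*P + 1*B = 0 + B = B)
O(K, J) = -65 + K (O(K, J) = (-42 - 23) + K = -65 + K)
-2485 + O(22, -180) = -2485 + (-65 + 22) = -2485 - 43 = -2528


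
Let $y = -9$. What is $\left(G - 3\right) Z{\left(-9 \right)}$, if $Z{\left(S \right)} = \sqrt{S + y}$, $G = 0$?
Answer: $- 9 i \sqrt{2} \approx - 12.728 i$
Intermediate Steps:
$Z{\left(S \right)} = \sqrt{-9 + S}$ ($Z{\left(S \right)} = \sqrt{S - 9} = \sqrt{-9 + S}$)
$\left(G - 3\right) Z{\left(-9 \right)} = \left(0 - 3\right) \sqrt{-9 - 9} = - 3 \sqrt{-18} = - 3 \cdot 3 i \sqrt{2} = - 9 i \sqrt{2}$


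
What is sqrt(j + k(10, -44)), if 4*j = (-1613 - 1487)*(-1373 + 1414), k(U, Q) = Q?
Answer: I*sqrt(31819) ≈ 178.38*I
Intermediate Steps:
j = -31775 (j = ((-1613 - 1487)*(-1373 + 1414))/4 = (-3100*41)/4 = (1/4)*(-127100) = -31775)
sqrt(j + k(10, -44)) = sqrt(-31775 - 44) = sqrt(-31819) = I*sqrt(31819)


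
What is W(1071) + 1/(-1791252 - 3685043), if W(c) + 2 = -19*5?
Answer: -531200616/5476295 ≈ -97.000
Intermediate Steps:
W(c) = -97 (W(c) = -2 - 19*5 = -2 - 95 = -97)
W(1071) + 1/(-1791252 - 3685043) = -97 + 1/(-1791252 - 3685043) = -97 + 1/(-5476295) = -97 - 1/5476295 = -531200616/5476295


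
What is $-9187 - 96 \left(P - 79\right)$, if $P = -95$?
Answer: $7517$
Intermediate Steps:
$-9187 - 96 \left(P - 79\right) = -9187 - 96 \left(-95 - 79\right) = -9187 - -16704 = -9187 + 16704 = 7517$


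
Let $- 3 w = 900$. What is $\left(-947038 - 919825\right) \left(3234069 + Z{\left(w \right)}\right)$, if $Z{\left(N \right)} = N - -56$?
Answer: $-6037108240975$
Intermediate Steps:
$w = -300$ ($w = \left(- \frac{1}{3}\right) 900 = -300$)
$Z{\left(N \right)} = 56 + N$ ($Z{\left(N \right)} = N + 56 = 56 + N$)
$\left(-947038 - 919825\right) \left(3234069 + Z{\left(w \right)}\right) = \left(-947038 - 919825\right) \left(3234069 + \left(56 - 300\right)\right) = - 1866863 \left(3234069 - 244\right) = \left(-1866863\right) 3233825 = -6037108240975$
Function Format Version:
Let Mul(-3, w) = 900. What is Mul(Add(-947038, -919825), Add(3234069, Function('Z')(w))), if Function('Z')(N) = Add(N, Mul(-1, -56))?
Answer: -6037108240975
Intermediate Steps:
w = -300 (w = Mul(Rational(-1, 3), 900) = -300)
Function('Z')(N) = Add(56, N) (Function('Z')(N) = Add(N, 56) = Add(56, N))
Mul(Add(-947038, -919825), Add(3234069, Function('Z')(w))) = Mul(Add(-947038, -919825), Add(3234069, Add(56, -300))) = Mul(-1866863, Add(3234069, -244)) = Mul(-1866863, 3233825) = -6037108240975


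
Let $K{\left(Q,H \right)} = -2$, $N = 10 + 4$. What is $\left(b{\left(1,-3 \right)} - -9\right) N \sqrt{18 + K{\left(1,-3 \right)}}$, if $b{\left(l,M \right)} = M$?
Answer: $336$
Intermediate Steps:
$N = 14$
$\left(b{\left(1,-3 \right)} - -9\right) N \sqrt{18 + K{\left(1,-3 \right)}} = \left(-3 - -9\right) 14 \sqrt{18 - 2} = \left(-3 + 9\right) 14 \sqrt{16} = 6 \cdot 14 \cdot 4 = 84 \cdot 4 = 336$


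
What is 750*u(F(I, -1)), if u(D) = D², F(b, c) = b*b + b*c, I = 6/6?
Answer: 0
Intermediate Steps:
I = 1 (I = 6*(⅙) = 1)
F(b, c) = b² + b*c
750*u(F(I, -1)) = 750*(1*(1 - 1))² = 750*(1*0)² = 750*0² = 750*0 = 0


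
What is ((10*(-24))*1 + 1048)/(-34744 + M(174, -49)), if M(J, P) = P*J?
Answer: -404/21635 ≈ -0.018673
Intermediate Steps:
M(J, P) = J*P
((10*(-24))*1 + 1048)/(-34744 + M(174, -49)) = ((10*(-24))*1 + 1048)/(-34744 + 174*(-49)) = (-240*1 + 1048)/(-34744 - 8526) = (-240 + 1048)/(-43270) = 808*(-1/43270) = -404/21635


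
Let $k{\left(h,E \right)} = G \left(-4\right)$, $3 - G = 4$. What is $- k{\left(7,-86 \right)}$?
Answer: $-4$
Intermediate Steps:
$G = -1$ ($G = 3 - 4 = -1$)
$k{\left(h,E \right)} = 4$ ($k{\left(h,E \right)} = \left(-1\right) \left(-4\right) = 4$)
$- k{\left(7,-86 \right)} = \left(-1\right) 4 = -4$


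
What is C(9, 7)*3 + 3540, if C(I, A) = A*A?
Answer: 3687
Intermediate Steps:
C(I, A) = A²
C(9, 7)*3 + 3540 = 7²*3 + 3540 = 49*3 + 3540 = 147 + 3540 = 3687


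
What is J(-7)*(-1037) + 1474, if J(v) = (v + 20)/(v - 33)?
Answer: 72441/40 ≈ 1811.0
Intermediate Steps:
J(v) = (20 + v)/(-33 + v)
J(-7)*(-1037) + 1474 = ((20 - 7)/(-33 - 7))*(-1037) + 1474 = (13/(-40))*(-1037) + 1474 = -1/40*13*(-1037) + 1474 = -13/40*(-1037) + 1474 = 13481/40 + 1474 = 72441/40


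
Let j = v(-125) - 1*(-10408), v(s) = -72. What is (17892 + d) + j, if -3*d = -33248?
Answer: 117932/3 ≈ 39311.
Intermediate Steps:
d = 33248/3 (d = -⅓*(-33248) = 33248/3 ≈ 11083.)
j = 10336 (j = -72 - 1*(-10408) = -72 + 10408 = 10336)
(17892 + d) + j = (17892 + 33248/3) + 10336 = 86924/3 + 10336 = 117932/3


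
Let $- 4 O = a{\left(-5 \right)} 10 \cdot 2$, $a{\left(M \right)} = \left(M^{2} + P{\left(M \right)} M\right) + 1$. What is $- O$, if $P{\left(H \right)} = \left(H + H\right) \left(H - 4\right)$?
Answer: $-2120$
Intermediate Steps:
$P{\left(H \right)} = 2 H \left(-4 + H\right)$
$a{\left(M \right)} = 1 + M^{2} + 2 M^{2} \left(-4 + M\right)$ ($a{\left(M \right)} = \left(M^{2} + 2 M \left(-4 + M\right) M\right) + 1 = \left(M^{2} + 2 M^{2} \left(-4 + M\right)\right) + 1 = 1 + M^{2} + 2 M^{2} \left(-4 + M\right)$)
$O = 2120$ ($O = - \frac{\left(1 - 7 \left(-5\right)^{2} + 2 \left(-5\right)^{3}\right) 10 \cdot 2}{4} = - \frac{\left(1 - 175 + 2 \left(-125\right)\right) 10 \cdot 2}{4} = - \frac{\left(1 - 175 - 250\right) 10 \cdot 2}{4} = - \frac{\left(-424\right) 10 \cdot 2}{4} = - \frac{\left(-4240\right) 2}{4} = \left(- \frac{1}{4}\right) \left(-8480\right) = 2120$)
$- O = \left(-1\right) 2120 = -2120$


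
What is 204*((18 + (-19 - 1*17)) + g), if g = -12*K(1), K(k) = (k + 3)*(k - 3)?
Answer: 15912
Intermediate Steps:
K(k) = (-3 + k)*(3 + k) (K(k) = (3 + k)*(-3 + k) = (-3 + k)*(3 + k))
g = 96 (g = -12*(-9 + 1**2) = -12*(-9 + 1) = -12*(-8) = 96)
204*((18 + (-19 - 1*17)) + g) = 204*((18 + (-19 - 1*17)) + 96) = 204*((18 + (-19 - 17)) + 96) = 204*((18 - 36) + 96) = 204*(-18 + 96) = 204*78 = 15912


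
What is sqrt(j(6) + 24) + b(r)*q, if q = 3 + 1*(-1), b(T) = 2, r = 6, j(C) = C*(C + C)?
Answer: 4 + 4*sqrt(6) ≈ 13.798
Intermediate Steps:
j(C) = 2*C**2 (j(C) = C*(2*C) = 2*C**2)
q = 2 (q = 3 - 1 = 2)
sqrt(j(6) + 24) + b(r)*q = sqrt(2*6**2 + 24) + 2*2 = sqrt(2*36 + 24) + 4 = sqrt(72 + 24) + 4 = sqrt(96) + 4 = 4*sqrt(6) + 4 = 4 + 4*sqrt(6)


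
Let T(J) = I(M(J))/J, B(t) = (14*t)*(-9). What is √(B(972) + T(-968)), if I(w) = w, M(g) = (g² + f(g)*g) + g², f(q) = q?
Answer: 8*I*√1959 ≈ 354.08*I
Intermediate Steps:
M(g) = 3*g² (M(g) = (g² + g*g) + g² = (g² + g²) + g² = 2*g² + g² = 3*g²)
B(t) = -126*t
T(J) = 3*J (T(J) = (3*J²)/J = 3*J)
√(B(972) + T(-968)) = √(-126*972 + 3*(-968)) = √(-122472 - 2904) = √(-125376) = 8*I*√1959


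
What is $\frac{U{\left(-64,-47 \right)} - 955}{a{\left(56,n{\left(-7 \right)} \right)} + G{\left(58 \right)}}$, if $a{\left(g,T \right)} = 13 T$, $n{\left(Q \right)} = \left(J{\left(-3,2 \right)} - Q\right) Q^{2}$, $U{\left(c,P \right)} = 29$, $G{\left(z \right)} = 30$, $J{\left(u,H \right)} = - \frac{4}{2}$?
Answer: $- \frac{926}{3215} \approx -0.28802$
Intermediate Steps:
$J{\left(u,H \right)} = -2$ ($J{\left(u,H \right)} = \left(-4\right) \frac{1}{2} = -2$)
$n{\left(Q \right)} = Q^{2} \left(-2 - Q\right)$ ($n{\left(Q \right)} = \left(-2 - Q\right) Q^{2} = Q^{2} \left(-2 - Q\right)$)
$\frac{U{\left(-64,-47 \right)} - 955}{a{\left(56,n{\left(-7 \right)} \right)} + G{\left(58 \right)}} = \frac{29 - 955}{13 \left(-7\right)^{2} \left(-2 - -7\right) + 30} = - \frac{926}{13 \cdot 49 \left(-2 + 7\right) + 30} = - \frac{926}{13 \cdot 49 \cdot 5 + 30} = - \frac{926}{13 \cdot 245 + 30} = - \frac{926}{3185 + 30} = - \frac{926}{3215}$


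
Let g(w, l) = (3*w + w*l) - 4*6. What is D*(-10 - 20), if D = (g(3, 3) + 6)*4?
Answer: 0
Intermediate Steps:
g(w, l) = -24 + 3*w + l*w (g(w, l) = (3*w + l*w) - 24 = -24 + 3*w + l*w)
D = 0 (D = ((-24 + 3*3 + 3*3) + 6)*4 = ((-24 + 9 + 9) + 6)*4 = (-6 + 6)*4 = 0*4 = 0)
D*(-10 - 20) = 0*(-10 - 20) = 0*(-30) = 0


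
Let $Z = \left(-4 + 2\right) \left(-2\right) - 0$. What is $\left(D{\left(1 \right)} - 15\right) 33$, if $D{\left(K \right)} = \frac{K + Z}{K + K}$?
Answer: $- \frac{825}{2} \approx -412.5$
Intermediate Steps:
$Z = 4$ ($Z = \left(-2\right) \left(-2\right) + 0 = 4 + 0 = 4$)
$D{\left(K \right)} = \frac{4 + K}{2 K}$ ($D{\left(K \right)} = \frac{K + 4}{K + K} = \frac{4 + K}{2 K}$)
$\left(D{\left(1 \right)} - 15\right) 33 = \left(\frac{4 + 1}{2 \cdot 1} - 15\right) 33 = \left(\frac{1}{2} \cdot 1 \cdot 5 + \left(-51 + 36\right)\right) 33 = \left(\frac{5}{2} - 15\right) 33 = \left(- \frac{25}{2}\right) 33 = - \frac{825}{2}$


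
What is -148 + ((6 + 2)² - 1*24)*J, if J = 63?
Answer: 2372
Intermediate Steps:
-148 + ((6 + 2)² - 1*24)*J = -148 + ((6 + 2)² - 1*24)*63 = -148 + (8² - 24)*63 = -148 + (64 - 24)*63 = -148 + 40*63 = -148 + 2520 = 2372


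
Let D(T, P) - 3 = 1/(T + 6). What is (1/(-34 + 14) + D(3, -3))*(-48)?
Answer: -2204/15 ≈ -146.93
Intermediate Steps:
D(T, P) = 3 + 1/(6 + T) (D(T, P) = 3 + 1/(T + 6) = 3 + 1/(6 + T))
(1/(-34 + 14) + D(3, -3))*(-48) = (1/(-34 + 14) + (19 + 3*3)/(6 + 3))*(-48) = (1/(-20) + (19 + 9)/9)*(-48) = (-1/20 + (⅑)*28)*(-48) = (-1/20 + 28/9)*(-48) = (551/180)*(-48) = -2204/15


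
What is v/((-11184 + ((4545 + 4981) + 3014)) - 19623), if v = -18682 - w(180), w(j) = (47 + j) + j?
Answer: 6363/6089 ≈ 1.0450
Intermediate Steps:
w(j) = 47 + 2*j
v = -19089 (v = -18682 - (47 + 2*180) = -18682 - (47 + 360) = -18682 - 1*407 = -18682 - 407 = -19089)
v/((-11184 + ((4545 + 4981) + 3014)) - 19623) = -19089/((-11184 + ((4545 + 4981) + 3014)) - 19623) = -19089/((-11184 + (9526 + 3014)) - 19623) = -19089/((-11184 + 12540) - 19623) = -19089/(1356 - 19623) = -19089/(-18267) = -19089*(-1/18267) = 6363/6089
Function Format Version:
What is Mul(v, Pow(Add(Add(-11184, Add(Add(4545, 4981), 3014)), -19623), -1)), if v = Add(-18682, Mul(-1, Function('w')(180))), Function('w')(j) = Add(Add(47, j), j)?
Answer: Rational(6363, 6089) ≈ 1.0450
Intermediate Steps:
Function('w')(j) = Add(47, Mul(2, j))
v = -19089 (v = Add(-18682, Mul(-1, Add(47, Mul(2, 180)))) = Add(-18682, Mul(-1, Add(47, 360))) = Add(-18682, Mul(-1, 407)) = Add(-18682, -407) = -19089)
Mul(v, Pow(Add(Add(-11184, Add(Add(4545, 4981), 3014)), -19623), -1)) = Mul(-19089, Pow(Add(Add(-11184, Add(Add(4545, 4981), 3014)), -19623), -1)) = Mul(-19089, Pow(Add(Add(-11184, Add(9526, 3014)), -19623), -1)) = Mul(-19089, Pow(Add(Add(-11184, 12540), -19623), -1)) = Mul(-19089, Pow(Add(1356, -19623), -1)) = Mul(-19089, Pow(-18267, -1)) = Mul(-19089, Rational(-1, 18267)) = Rational(6363, 6089)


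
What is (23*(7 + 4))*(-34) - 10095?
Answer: -18697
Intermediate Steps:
(23*(7 + 4))*(-34) - 10095 = (23*11)*(-34) - 10095 = 253*(-34) - 10095 = -8602 - 10095 = -18697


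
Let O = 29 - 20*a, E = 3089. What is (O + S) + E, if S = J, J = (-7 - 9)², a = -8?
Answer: 3534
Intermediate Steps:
J = 256 (J = (-16)² = 256)
S = 256
O = 189 (O = 29 - 20*(-8) = 29 + 160 = 189)
(O + S) + E = (189 + 256) + 3089 = 445 + 3089 = 3534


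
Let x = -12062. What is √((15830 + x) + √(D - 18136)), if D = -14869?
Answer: √(3768 + I*√33005) ≈ 61.402 + 1.4794*I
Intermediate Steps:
√((15830 + x) + √(D - 18136)) = √((15830 - 12062) + √(-14869 - 18136)) = √(3768 + √(-33005)) = √(3768 + I*√33005)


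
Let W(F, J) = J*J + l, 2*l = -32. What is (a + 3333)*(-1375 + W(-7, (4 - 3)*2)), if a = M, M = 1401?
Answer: -6566058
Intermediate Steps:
l = -16 (l = (½)*(-32) = -16)
W(F, J) = -16 + J² (W(F, J) = J*J - 16 = J² - 16 = -16 + J²)
a = 1401
(a + 3333)*(-1375 + W(-7, (4 - 3)*2)) = (1401 + 3333)*(-1375 + (-16 + ((4 - 3)*2)²)) = 4734*(-1375 + (-16 + (1*2)²)) = 4734*(-1375 + (-16 + 2²)) = 4734*(-1375 + (-16 + 4)) = 4734*(-1375 - 12) = 4734*(-1387) = -6566058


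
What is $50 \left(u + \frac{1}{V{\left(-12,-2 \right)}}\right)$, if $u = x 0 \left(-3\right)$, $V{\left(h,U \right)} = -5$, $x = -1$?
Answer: $-10$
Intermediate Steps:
$u = 0$ ($u = \left(-1\right) 0 \left(-3\right) = 0 \left(-3\right) = 0$)
$50 \left(u + \frac{1}{V{\left(-12,-2 \right)}}\right) = 50 \left(0 + \frac{1}{-5}\right) = 50 \left(0 - \frac{1}{5}\right) = 50 \left(- \frac{1}{5}\right) = -10$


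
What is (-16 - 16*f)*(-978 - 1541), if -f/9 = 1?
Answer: -322432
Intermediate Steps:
f = -9 (f = -9*1 = -9)
(-16 - 16*f)*(-978 - 1541) = (-16 - 16*(-9))*(-978 - 1541) = (-16 + 144)*(-2519) = 128*(-2519) = -322432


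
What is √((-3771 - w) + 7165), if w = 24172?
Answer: I*√20778 ≈ 144.15*I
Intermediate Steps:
√((-3771 - w) + 7165) = √((-3771 - 1*24172) + 7165) = √((-3771 - 24172) + 7165) = √(-27943 + 7165) = √(-20778) = I*√20778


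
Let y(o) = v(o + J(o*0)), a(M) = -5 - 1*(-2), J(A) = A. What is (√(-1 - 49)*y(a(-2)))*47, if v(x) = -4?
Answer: -940*I*√2 ≈ -1329.4*I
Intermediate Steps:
a(M) = -3 (a(M) = -5 + 2 = -3)
y(o) = -4
(√(-1 - 49)*y(a(-2)))*47 = (√(-1 - 49)*(-4))*47 = (√(-50)*(-4))*47 = ((5*I*√2)*(-4))*47 = -20*I*√2*47 = -940*I*√2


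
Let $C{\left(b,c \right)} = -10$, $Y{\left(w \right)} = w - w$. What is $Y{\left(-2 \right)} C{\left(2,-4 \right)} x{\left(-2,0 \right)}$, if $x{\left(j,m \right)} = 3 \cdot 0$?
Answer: $0$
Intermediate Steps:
$x{\left(j,m \right)} = 0$
$Y{\left(w \right)} = 0$
$Y{\left(-2 \right)} C{\left(2,-4 \right)} x{\left(-2,0 \right)} = 0 \left(-10\right) 0 = 0 \cdot 0 = 0$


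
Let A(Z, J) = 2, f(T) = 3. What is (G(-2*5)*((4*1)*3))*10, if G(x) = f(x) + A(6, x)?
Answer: 600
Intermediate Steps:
G(x) = 5 (G(x) = 3 + 2 = 5)
(G(-2*5)*((4*1)*3))*10 = (5*((4*1)*3))*10 = (5*(4*3))*10 = (5*12)*10 = 60*10 = 600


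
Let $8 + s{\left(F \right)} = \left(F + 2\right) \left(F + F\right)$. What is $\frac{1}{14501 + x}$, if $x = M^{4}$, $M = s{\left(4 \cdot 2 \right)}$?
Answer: $\frac{1}{533809317} \approx 1.8733 \cdot 10^{-9}$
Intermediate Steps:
$s{\left(F \right)} = -8 + 2 F \left(2 + F\right)$ ($s{\left(F \right)} = -8 + \left(F + 2\right) \left(F + F\right) = -8 + \left(2 + F\right) 2 F = -8 + 2 F \left(2 + F\right)$)
$M = 152$ ($M = -8 + 2 \left(4 \cdot 2\right)^{2} + 4 \cdot 4 \cdot 2 = -8 + 2 \cdot 8^{2} + 4 \cdot 8 = -8 + 2 \cdot 64 + 32 = -8 + 128 + 32 = 152$)
$x = 533794816$ ($x = 152^{4} = 533794816$)
$\frac{1}{14501 + x} = \frac{1}{14501 + 533794816} = \frac{1}{533809317}$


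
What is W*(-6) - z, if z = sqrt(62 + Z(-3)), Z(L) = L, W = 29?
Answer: -174 - sqrt(59) ≈ -181.68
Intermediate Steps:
z = sqrt(59) (z = sqrt(62 - 3) = sqrt(59) ≈ 7.6811)
W*(-6) - z = 29*(-6) - sqrt(59) = -174 - sqrt(59)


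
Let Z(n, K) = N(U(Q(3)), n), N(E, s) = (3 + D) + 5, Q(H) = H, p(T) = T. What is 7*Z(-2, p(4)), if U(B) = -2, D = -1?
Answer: 49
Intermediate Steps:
N(E, s) = 7 (N(E, s) = (3 - 1) + 5 = 2 + 5 = 7)
Z(n, K) = 7
7*Z(-2, p(4)) = 7*7 = 49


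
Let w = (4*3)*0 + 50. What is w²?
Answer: 2500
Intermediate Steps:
w = 50 (w = 12*0 + 50 = 0 + 50 = 50)
w² = 50² = 2500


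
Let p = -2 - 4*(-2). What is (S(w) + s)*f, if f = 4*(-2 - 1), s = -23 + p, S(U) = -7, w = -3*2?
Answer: 288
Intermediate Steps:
p = 6 (p = -2 + 8 = 6)
w = -6
s = -17 (s = -23 + 6 = -17)
f = -12 (f = 4*(-3) = -12)
(S(w) + s)*f = (-7 - 17)*(-12) = -24*(-12) = 288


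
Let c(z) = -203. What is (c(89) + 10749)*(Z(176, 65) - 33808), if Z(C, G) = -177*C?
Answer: -685068160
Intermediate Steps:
(c(89) + 10749)*(Z(176, 65) - 33808) = (-203 + 10749)*(-177*176 - 33808) = 10546*(-31152 - 33808) = 10546*(-64960) = -685068160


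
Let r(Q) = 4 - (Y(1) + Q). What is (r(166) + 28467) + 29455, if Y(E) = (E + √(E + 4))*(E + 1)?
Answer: 57758 - 2*√5 ≈ 57754.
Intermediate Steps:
Y(E) = (1 + E)*(E + √(4 + E)) (Y(E) = (E + √(4 + E))*(1 + E) = (1 + E)*(E + √(4 + E)))
r(Q) = 2 - Q - 2*√5 (r(Q) = 4 - ((1 + 1² + √(4 + 1) + 1*√(4 + 1)) + Q) = 4 - ((1 + 1 + √5 + 1*√5) + Q) = 4 - ((1 + 1 + √5 + √5) + Q) = 4 - ((2 + 2*√5) + Q) = 4 - (2 + Q + 2*√5) = 4 + (-2 - Q - 2*√5) = 2 - Q - 2*√5)
(r(166) + 28467) + 29455 = ((2 - 1*166 - 2*√5) + 28467) + 29455 = ((2 - 166 - 2*√5) + 28467) + 29455 = ((-164 - 2*√5) + 28467) + 29455 = (28303 - 2*√5) + 29455 = 57758 - 2*√5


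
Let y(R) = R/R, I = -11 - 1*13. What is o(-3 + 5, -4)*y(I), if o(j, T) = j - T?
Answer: 6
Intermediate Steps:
I = -24 (I = -11 - 13 = -24)
y(R) = 1
o(-3 + 5, -4)*y(I) = ((-3 + 5) - 1*(-4))*1 = (2 + 4)*1 = 6*1 = 6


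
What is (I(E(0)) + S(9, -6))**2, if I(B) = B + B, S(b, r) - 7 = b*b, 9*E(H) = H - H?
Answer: 7744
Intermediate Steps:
E(H) = 0 (E(H) = (H - H)/9 = (1/9)*0 = 0)
S(b, r) = 7 + b**2 (S(b, r) = 7 + b*b = 7 + b**2)
I(B) = 2*B
(I(E(0)) + S(9, -6))**2 = (2*0 + (7 + 9**2))**2 = (0 + (7 + 81))**2 = (0 + 88)**2 = 88**2 = 7744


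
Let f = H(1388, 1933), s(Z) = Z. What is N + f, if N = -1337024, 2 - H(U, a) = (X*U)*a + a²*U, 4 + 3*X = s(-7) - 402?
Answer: -14454670610/3 ≈ -4.8182e+9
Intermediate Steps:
X = -413/3 (X = -4/3 + (-7 - 402)/3 = -4/3 + (⅓)*(-409) = -4/3 - 409/3 = -413/3 ≈ -137.67)
H(U, a) = 2 - U*a² + 413*U*a/3 (H(U, a) = 2 - ((-413*U/3)*a + a²*U) = 2 - (-413*U*a/3 + U*a²) = 2 - (U*a² - 413*U*a/3) = 2 + (-U*a² + 413*U*a/3) = 2 - U*a² + 413*U*a/3)
f = -14450659538/3 (f = 2 - 1*1388*1933² + (413/3)*1388*1933 = 2 - 1*1388*3736489 + 1108080652/3 = 2 - 5186246732 + 1108080652/3 = -14450659538/3 ≈ -4.8169e+9)
N + f = -1337024 - 14450659538/3 = -14454670610/3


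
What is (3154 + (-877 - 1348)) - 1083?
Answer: -154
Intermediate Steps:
(3154 + (-877 - 1348)) - 1083 = (3154 - 2225) - 1083 = 929 - 1083 = -154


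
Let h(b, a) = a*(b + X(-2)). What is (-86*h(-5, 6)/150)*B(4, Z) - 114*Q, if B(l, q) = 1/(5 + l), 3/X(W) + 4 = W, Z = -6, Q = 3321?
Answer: -85183177/225 ≈ -3.7859e+5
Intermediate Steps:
X(W) = 3/(-4 + W)
h(b, a) = a*(-1/2 + b) (h(b, a) = a*(b + 3/(-4 - 2)) = a*(b + 3/(-6)) = a*(b + 3*(-1/6)) = a*(b - 1/2) = a*(-1/2 + b))
(-86*h(-5, 6)/150)*B(4, Z) - 114*Q = (-86*6*(-1/2 - 5)/150)/(5 + 4) - 114*3321 = -86*6*(-11/2)/150/9 - 1*378594 = -(-2838)/150*(1/9) - 378594 = -86*(-11/50)*(1/9) - 378594 = (473/25)*(1/9) - 378594 = 473/225 - 378594 = -85183177/225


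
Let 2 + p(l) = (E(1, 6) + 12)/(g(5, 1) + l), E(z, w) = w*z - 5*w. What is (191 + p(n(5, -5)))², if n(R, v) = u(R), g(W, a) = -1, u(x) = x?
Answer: 34596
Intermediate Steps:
n(R, v) = R
E(z, w) = -5*w + w*z
p(l) = -2 - 12/(-1 + l) (p(l) = -2 + (6*(-5 + 1) + 12)/(-1 + l) = -2 + (6*(-4) + 12)/(-1 + l) = -2 + (-24 + 12)/(-1 + l) = -2 - 12/(-1 + l))
(191 + p(n(5, -5)))² = (191 + 2*(-5 - 1*5)/(-1 + 5))² = (191 + 2*(-5 - 5)/4)² = (191 + 2*(¼)*(-10))² = (191 - 5)² = 186² = 34596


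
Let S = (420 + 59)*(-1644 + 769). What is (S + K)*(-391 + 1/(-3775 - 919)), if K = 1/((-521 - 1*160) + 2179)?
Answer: 1152326258398395/7031612 ≈ 1.6388e+8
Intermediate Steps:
S = -419125 (S = 479*(-875) = -419125)
K = 1/1498 (K = 1/((-521 - 160) + 2179) = 1/(-681 + 2179) = 1/1498 ≈ 0.00066756)
(S + K)*(-391 + 1/(-3775 - 919)) = (-419125 + 1/1498)*(-391 + 1/(-3775 - 919)) = -627849249*(-391 + 1/(-4694))/1498 = -627849249*(-391 - 1/4694)/1498 = -627849249/1498*(-1835355/4694) = 1152326258398395/7031612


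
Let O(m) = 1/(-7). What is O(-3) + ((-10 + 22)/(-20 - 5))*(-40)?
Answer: 667/35 ≈ 19.057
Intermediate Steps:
O(m) = -⅐
O(-3) + ((-10 + 22)/(-20 - 5))*(-40) = -⅐ + ((-10 + 22)/(-20 - 5))*(-40) = -⅐ + (12/(-25))*(-40) = -⅐ + (12*(-1/25))*(-40) = -⅐ - 12/25*(-40) = -⅐ + 96/5 = 667/35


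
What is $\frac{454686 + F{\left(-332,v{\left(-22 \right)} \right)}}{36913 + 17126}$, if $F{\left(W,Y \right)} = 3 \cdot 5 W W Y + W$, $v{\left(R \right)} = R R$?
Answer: $\frac{800680594}{54039} \approx 14817.0$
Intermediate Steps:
$v{\left(R \right)} = R^{2}$
$F{\left(W,Y \right)} = W + 15 Y W^{2}$ ($F{\left(W,Y \right)} = 15 W W Y + W = 15 W^{2} Y + W = 15 Y W^{2} + W = W + 15 Y W^{2}$)
$\frac{454686 + F{\left(-332,v{\left(-22 \right)} \right)}}{36913 + 17126} = \frac{454686 - 332 \left(1 + 15 \left(-332\right) \left(-22\right)^{2}\right)}{36913 + 17126} = \frac{454686 - 332 \left(1 + 15 \left(-332\right) 484\right)}{54039} = \left(454686 - 332 \left(1 - 2410320\right)\right) \frac{1}{54039} = \left(454686 - -800225908\right) \frac{1}{54039} = \left(454686 + 800225908\right) \frac{1}{54039} = 800680594 \cdot \frac{1}{54039} = \frac{800680594}{54039}$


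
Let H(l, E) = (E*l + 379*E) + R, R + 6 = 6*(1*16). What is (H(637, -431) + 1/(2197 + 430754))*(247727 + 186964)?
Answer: -27465015598037985/144317 ≈ -1.9031e+11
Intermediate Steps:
R = 90 (R = -6 + 6*(1*16) = -6 + 6*16 = -6 + 96 = 90)
H(l, E) = 90 + 379*E + E*l (H(l, E) = (E*l + 379*E) + 90 = (379*E + E*l) + 90 = 90 + 379*E + E*l)
(H(637, -431) + 1/(2197 + 430754))*(247727 + 186964) = ((90 + 379*(-431) - 431*637) + 1/(2197 + 430754))*(247727 + 186964) = ((90 - 163349 - 274547) + 1/432951)*434691 = (-437806 + 1/432951)*434691 = -189548545505/432951*434691 = -27465015598037985/144317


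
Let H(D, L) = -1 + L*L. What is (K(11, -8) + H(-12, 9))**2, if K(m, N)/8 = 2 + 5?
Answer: 18496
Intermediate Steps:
K(m, N) = 56 (K(m, N) = 8*(2 + 5) = 8*7 = 56)
H(D, L) = -1 + L**2
(K(11, -8) + H(-12, 9))**2 = (56 + (-1 + 9**2))**2 = (56 + (-1 + 81))**2 = (56 + 80)**2 = 136**2 = 18496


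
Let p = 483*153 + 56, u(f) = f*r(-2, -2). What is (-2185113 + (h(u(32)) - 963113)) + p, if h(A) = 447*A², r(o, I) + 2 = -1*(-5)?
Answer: 1045281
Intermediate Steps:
r(o, I) = 3 (r(o, I) = -2 - 1*(-5) = -2 + 5 = 3)
u(f) = 3*f (u(f) = f*3 = 3*f)
p = 73955 (p = 73899 + 56 = 73955)
(-2185113 + (h(u(32)) - 963113)) + p = (-2185113 + (447*(3*32)² - 963113)) + 73955 = (-2185113 + (447*96² - 963113)) + 73955 = (-2185113 + (447*9216 - 963113)) + 73955 = (-2185113 + (4119552 - 963113)) + 73955 = (-2185113 + 3156439) + 73955 = 971326 + 73955 = 1045281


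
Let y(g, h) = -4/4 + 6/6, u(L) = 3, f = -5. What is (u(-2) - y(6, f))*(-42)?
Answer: -126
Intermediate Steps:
y(g, h) = 0 (y(g, h) = -4*¼ + 6*(⅙) = -1 + 1 = 0)
(u(-2) - y(6, f))*(-42) = (3 - 1*0)*(-42) = (3 + 0)*(-42) = 3*(-42) = -126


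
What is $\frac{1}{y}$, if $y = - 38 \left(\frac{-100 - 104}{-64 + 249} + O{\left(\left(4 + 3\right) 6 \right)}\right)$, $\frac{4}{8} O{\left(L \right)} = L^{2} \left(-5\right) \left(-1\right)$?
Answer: $- \frac{185}{124001448} \approx -1.4919 \cdot 10^{-6}$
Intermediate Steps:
$O{\left(L \right)} = 10 L^{2}$ ($O{\left(L \right)} = 2 L^{2} \left(-5\right) \left(-1\right) = 2 - 5 L^{2} \left(-1\right) = 2 \cdot 5 L^{2} = 10 L^{2}$)
$y = - \frac{124001448}{185}$ ($y = - 38 \left(\frac{-100 - 104}{-64 + 249} + 10 \left(\left(4 + 3\right) 6\right)^{2}\right) = - 38 \left(- \frac{204}{185} + 10 \left(7 \cdot 6\right)^{2}\right) = - 38 \left(\left(-204\right) \frac{1}{185} + 10 \cdot 42^{2}\right) = - 38 \left(- \frac{204}{185} + 10 \cdot 1764\right) = - 38 \left(- \frac{204}{185} + 17640\right) = \left(-38\right) \frac{3263196}{185} = - \frac{124001448}{185} \approx -6.7028 \cdot 10^{5}$)
$\frac{1}{y} = \frac{1}{- \frac{124001448}{185}} = - \frac{185}{124001448}$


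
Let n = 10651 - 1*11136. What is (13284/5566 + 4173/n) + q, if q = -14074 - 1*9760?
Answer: -32178452759/1349755 ≈ -23840.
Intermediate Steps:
n = -485 (n = 10651 - 11136 = -485)
q = -23834 (q = -14074 - 9760 = -23834)
(13284/5566 + 4173/n) + q = (13284/5566 + 4173/(-485)) - 23834 = (13284*(1/5566) + 4173*(-1/485)) - 23834 = (6642/2783 - 4173/485) - 23834 = -8392089/1349755 - 23834 = -32178452759/1349755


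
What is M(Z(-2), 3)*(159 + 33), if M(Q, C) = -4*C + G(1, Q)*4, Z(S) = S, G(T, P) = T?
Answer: -1536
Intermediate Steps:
M(Q, C) = 4 - 4*C (M(Q, C) = -4*C + 1*4 = -4*C + 4 = 4 - 4*C)
M(Z(-2), 3)*(159 + 33) = (4 - 4*3)*(159 + 33) = (4 - 12)*192 = -8*192 = -1536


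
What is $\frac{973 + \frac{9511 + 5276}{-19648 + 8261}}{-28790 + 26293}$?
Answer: $- \frac{11064764}{28433339} \approx -0.38915$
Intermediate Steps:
$\frac{973 + \frac{9511 + 5276}{-19648 + 8261}}{-28790 + 26293} = \frac{973 + \frac{14787}{-11387}}{-2497} = \left(973 + 14787 \left(- \frac{1}{11387}\right)\right) \left(- \frac{1}{2497}\right) = \left(973 - \frac{14787}{11387}\right) \left(- \frac{1}{2497}\right) = \frac{11064764}{11387} \left(- \frac{1}{2497}\right) = - \frac{11064764}{28433339}$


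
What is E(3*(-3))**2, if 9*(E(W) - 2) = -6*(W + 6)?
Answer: 16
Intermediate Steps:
E(W) = -2 - 2*W/3 (E(W) = 2 + (-6*(W + 6))/9 = 2 + (-6*(6 + W))/9 = 2 + (-36 - 6*W)/9 = 2 + (-4 - 2*W/3) = -2 - 2*W/3)
E(3*(-3))**2 = (-2 - 2*(-3))**2 = (-2 - 2/3*(-9))**2 = (-2 + 6)**2 = 4**2 = 16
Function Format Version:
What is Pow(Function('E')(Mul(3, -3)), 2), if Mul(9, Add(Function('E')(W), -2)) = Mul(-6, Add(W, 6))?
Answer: 16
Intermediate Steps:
Function('E')(W) = Add(-2, Mul(Rational(-2, 3), W)) (Function('E')(W) = Add(2, Mul(Rational(1, 9), Mul(-6, Add(W, 6)))) = Add(2, Mul(Rational(1, 9), Mul(-6, Add(6, W)))) = Add(2, Mul(Rational(1, 9), Add(-36, Mul(-6, W)))) = Add(2, Add(-4, Mul(Rational(-2, 3), W))) = Add(-2, Mul(Rational(-2, 3), W)))
Pow(Function('E')(Mul(3, -3)), 2) = Pow(Add(-2, Mul(Rational(-2, 3), Mul(3, -3))), 2) = Pow(Add(-2, Mul(Rational(-2, 3), -9)), 2) = Pow(Add(-2, 6), 2) = Pow(4, 2) = 16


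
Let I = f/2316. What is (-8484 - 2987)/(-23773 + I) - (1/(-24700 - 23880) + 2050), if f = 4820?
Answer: -685178395115709/334312062980 ≈ -2049.5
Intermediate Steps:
I = 1205/579 (I = 4820/2316 = 4820*(1/2316) = 1205/579 ≈ 2.0812)
(-8484 - 2987)/(-23773 + I) - (1/(-24700 - 23880) + 2050) = (-8484 - 2987)/(-23773 + 1205/579) - (1/(-24700 - 23880) + 2050) = -11471/(-13763362/579) - (1/(-48580) + 2050) = -11471*(-579/13763362) - (-1/48580 + 2050) = 6641709/13763362 - 1*99588999/48580 = 6641709/13763362 - 99588999/48580 = -685178395115709/334312062980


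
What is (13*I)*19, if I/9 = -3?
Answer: -6669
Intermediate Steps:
I = -27 (I = 9*(-3) = -27)
(13*I)*19 = (13*(-27))*19 = -351*19 = -6669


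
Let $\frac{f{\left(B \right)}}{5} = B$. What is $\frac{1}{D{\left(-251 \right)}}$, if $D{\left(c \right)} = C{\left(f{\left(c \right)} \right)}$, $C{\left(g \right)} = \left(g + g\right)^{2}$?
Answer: $\frac{1}{6300100} \approx 1.5873 \cdot 10^{-7}$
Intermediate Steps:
$f{\left(B \right)} = 5 B$
$C{\left(g \right)} = 4 g^{2}$ ($C{\left(g \right)} = \left(2 g\right)^{2} = 4 g^{2}$)
$D{\left(c \right)} = 100 c^{2}$ ($D{\left(c \right)} = 4 \left(5 c\right)^{2} = 4 \cdot 25 c^{2} = 100 c^{2}$)
$\frac{1}{D{\left(-251 \right)}} = \frac{1}{100 \left(-251\right)^{2}} = \frac{1}{100 \cdot 63001} = \frac{1}{6300100}$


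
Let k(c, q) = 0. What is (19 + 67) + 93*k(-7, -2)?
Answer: 86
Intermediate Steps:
(19 + 67) + 93*k(-7, -2) = (19 + 67) + 93*0 = 86 + 0 = 86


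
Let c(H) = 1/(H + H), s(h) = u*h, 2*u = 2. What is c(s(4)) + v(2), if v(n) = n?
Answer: 17/8 ≈ 2.1250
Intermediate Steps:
u = 1 (u = (1/2)*2 = 1)
s(h) = h (s(h) = 1*h = h)
c(H) = 1/(2*H)
c(s(4)) + v(2) = (1/2)/4 + 2 = (1/2)*(1/4) + 2 = 1/8 + 2 = 17/8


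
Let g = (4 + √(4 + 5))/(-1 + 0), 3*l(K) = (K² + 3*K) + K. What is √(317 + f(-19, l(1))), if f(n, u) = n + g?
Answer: √291 ≈ 17.059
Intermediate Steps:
l(K) = K²/3 + 4*K/3 (l(K) = ((K² + 3*K) + K)/3 = (K² + 4*K)/3 = K²/3 + 4*K/3)
g = -7 (g = (4 + √9)/(-1) = (4 + 3)*(-1) = 7*(-1) = -7)
f(n, u) = -7 + n (f(n, u) = n - 7 = -7 + n)
√(317 + f(-19, l(1))) = √(317 + (-7 - 19)) = √(317 - 26) = √291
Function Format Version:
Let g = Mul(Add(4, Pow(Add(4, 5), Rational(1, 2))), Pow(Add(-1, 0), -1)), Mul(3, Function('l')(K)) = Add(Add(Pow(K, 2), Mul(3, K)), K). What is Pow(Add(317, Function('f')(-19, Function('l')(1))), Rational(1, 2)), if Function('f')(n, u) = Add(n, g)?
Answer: Pow(291, Rational(1, 2)) ≈ 17.059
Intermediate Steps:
Function('l')(K) = Add(Mul(Rational(1, 3), Pow(K, 2)), Mul(Rational(4, 3), K)) (Function('l')(K) = Mul(Rational(1, 3), Add(Add(Pow(K, 2), Mul(3, K)), K)) = Mul(Rational(1, 3), Add(Pow(K, 2), Mul(4, K))) = Add(Mul(Rational(1, 3), Pow(K, 2)), Mul(Rational(4, 3), K)))
g = -7 (g = Mul(Add(4, Pow(9, Rational(1, 2))), Pow(-1, -1)) = Mul(Add(4, 3), -1) = Mul(7, -1) = -7)
Function('f')(n, u) = Add(-7, n) (Function('f')(n, u) = Add(n, -7) = Add(-7, n))
Pow(Add(317, Function('f')(-19, Function('l')(1))), Rational(1, 2)) = Pow(Add(317, Add(-7, -19)), Rational(1, 2)) = Pow(Add(317, -26), Rational(1, 2)) = Pow(291, Rational(1, 2))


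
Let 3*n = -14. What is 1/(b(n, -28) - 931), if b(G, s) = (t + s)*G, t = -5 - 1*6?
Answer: -1/749 ≈ -0.0013351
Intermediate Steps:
n = -14/3 (n = (⅓)*(-14) = -14/3 ≈ -4.6667)
t = -11 (t = -5 - 6 = -11)
b(G, s) = G*(-11 + s) (b(G, s) = (-11 + s)*G = G*(-11 + s))
1/(b(n, -28) - 931) = 1/(-14*(-11 - 28)/3 - 931) = 1/(-14/3*(-39) - 931) = 1/(182 - 931) = 1/(-749) = -1/749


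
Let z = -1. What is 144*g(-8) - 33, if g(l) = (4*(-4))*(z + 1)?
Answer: -33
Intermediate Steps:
g(l) = 0 (g(l) = (4*(-4))*(-1 + 1) = -16*0 = 0)
144*g(-8) - 33 = 144*0 - 33 = 0 - 33 = -33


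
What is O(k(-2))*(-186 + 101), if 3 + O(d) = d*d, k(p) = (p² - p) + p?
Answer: -1105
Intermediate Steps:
k(p) = p²
O(d) = -3 + d² (O(d) = -3 + d*d = -3 + d²)
O(k(-2))*(-186 + 101) = (-3 + ((-2)²)²)*(-186 + 101) = (-3 + 4²)*(-85) = (-3 + 16)*(-85) = 13*(-85) = -1105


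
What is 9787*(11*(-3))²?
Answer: 10658043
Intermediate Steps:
9787*(11*(-3))² = 9787*(-33)² = 9787*1089 = 10658043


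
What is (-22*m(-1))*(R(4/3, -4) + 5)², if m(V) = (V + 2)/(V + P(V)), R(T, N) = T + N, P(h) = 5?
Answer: -539/18 ≈ -29.944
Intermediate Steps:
R(T, N) = N + T
m(V) = (2 + V)/(5 + V) (m(V) = (V + 2)/(V + 5) = (2 + V)/(5 + V))
(-22*m(-1))*(R(4/3, -4) + 5)² = (-22*(2 - 1)/(5 - 1))*((-4 + 4/3) + 5)² = (-22/4)*((-4 + 4*(⅓)) + 5)² = (-11/2)*((-4 + 4/3) + 5)² = (-22*¼)*(-8/3 + 5)² = -11*(7/3)²/2 = -11/2*49/9 = -539/18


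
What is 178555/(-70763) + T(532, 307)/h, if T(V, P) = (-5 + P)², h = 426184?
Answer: -1582804897/685410418 ≈ -2.3093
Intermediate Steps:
178555/(-70763) + T(532, 307)/h = 178555/(-70763) + (-5 + 307)²/426184 = 178555*(-1/70763) + 302²*(1/426184) = -178555/70763 + 91204*(1/426184) = -178555/70763 + 22801/106546 = -1582804897/685410418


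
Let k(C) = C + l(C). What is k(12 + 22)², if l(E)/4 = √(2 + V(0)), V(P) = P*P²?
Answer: 1188 + 272*√2 ≈ 1572.7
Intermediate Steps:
V(P) = P³
l(E) = 4*√2 (l(E) = 4*√(2 + 0³) = 4*√(2 + 0) = 4*√2)
k(C) = C + 4*√2
k(12 + 22)² = ((12 + 22) + 4*√2)² = (34 + 4*√2)²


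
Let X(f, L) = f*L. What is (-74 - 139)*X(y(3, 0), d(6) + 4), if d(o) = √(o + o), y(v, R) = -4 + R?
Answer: 3408 + 1704*√3 ≈ 6359.4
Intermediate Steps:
d(o) = √2*√o (d(o) = √(2*o) = √2*√o)
X(f, L) = L*f
(-74 - 139)*X(y(3, 0), d(6) + 4) = (-74 - 139)*((√2*√6 + 4)*(-4 + 0)) = -213*(2*√3 + 4)*(-4) = -213*(4 + 2*√3)*(-4) = -213*(-16 - 8*√3) = 3408 + 1704*√3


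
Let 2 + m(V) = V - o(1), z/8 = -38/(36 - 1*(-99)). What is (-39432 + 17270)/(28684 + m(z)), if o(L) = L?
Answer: -2991870/3871631 ≈ -0.77277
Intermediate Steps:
z = -304/135 (z = 8*(-38/(36 - 1*(-99))) = 8*(-38/(36 + 99)) = 8*(-38/135) = -304/135 ≈ -2.2519)
m(V) = -3 + V (m(V) = -2 + (V - 1*1) = -2 + (V - 1) = -2 + (-1 + V) = -3 + V)
(-39432 + 17270)/(28684 + m(z)) = (-39432 + 17270)/(28684 + (-3 - 304/135)) = -22162/(28684 - 709/135) = -22162/3871631/135 = -22162*135/3871631 = -2991870/3871631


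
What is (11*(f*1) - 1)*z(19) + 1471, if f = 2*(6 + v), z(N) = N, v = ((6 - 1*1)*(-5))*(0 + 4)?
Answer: -37840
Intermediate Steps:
v = -100 (v = ((6 - 1)*(-5))*4 = (5*(-5))*4 = -25*4 = -100)
f = -188 (f = 2*(6 - 100) = 2*(-94) = -188)
(11*(f*1) - 1)*z(19) + 1471 = (11*(-188*1) - 1)*19 + 1471 = (11*(-188) - 1)*19 + 1471 = (-2068 - 1)*19 + 1471 = -2069*19 + 1471 = -39311 + 1471 = -37840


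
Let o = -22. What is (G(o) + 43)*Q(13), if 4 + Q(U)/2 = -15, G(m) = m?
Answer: -798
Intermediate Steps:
Q(U) = -38 (Q(U) = -8 + 2*(-15) = -8 - 30 = -38)
(G(o) + 43)*Q(13) = (-22 + 43)*(-38) = 21*(-38) = -798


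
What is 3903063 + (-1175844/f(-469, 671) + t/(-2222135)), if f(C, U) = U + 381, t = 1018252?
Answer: 2280380463742804/584421505 ≈ 3.9019e+6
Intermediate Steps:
f(C, U) = 381 + U
3903063 + (-1175844/f(-469, 671) + t/(-2222135)) = 3903063 + (-1175844/(381 + 671) + 1018252/(-2222135)) = 3903063 + (-1175844/1052 + 1018252*(-1/2222135)) = 3903063 + (-1175844*1/1052 - 1018252/2222135) = 3903063 + (-293961/263 - 1018252/2222135) = 3903063 - 653488827011/584421505 = 2280380463742804/584421505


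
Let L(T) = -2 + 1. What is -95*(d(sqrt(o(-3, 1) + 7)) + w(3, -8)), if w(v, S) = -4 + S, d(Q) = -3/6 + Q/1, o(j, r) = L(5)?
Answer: 2375/2 - 95*sqrt(6) ≈ 954.80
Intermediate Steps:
L(T) = -1
o(j, r) = -1
d(Q) = -1/2 + Q (d(Q) = -3*1/6 + Q*1 = -1/2 + Q)
-95*(d(sqrt(o(-3, 1) + 7)) + w(3, -8)) = -95*((-1/2 + sqrt(-1 + 7)) + (-4 - 8)) = -95*((-1/2 + sqrt(6)) - 12) = -95*(-25/2 + sqrt(6)) = 2375/2 - 95*sqrt(6)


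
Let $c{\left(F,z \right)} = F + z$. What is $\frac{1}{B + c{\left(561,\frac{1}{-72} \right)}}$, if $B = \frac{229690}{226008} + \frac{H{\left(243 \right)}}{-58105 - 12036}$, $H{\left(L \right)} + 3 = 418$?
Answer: $\frac{5284142376}{2969669446393} \approx 0.0017794$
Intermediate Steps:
$H{\left(L \right)} = 415$ ($H{\left(L \right)} = -3 + 418 = 415$)
$B = \frac{8008446485}{7926213564}$ ($B = \frac{229690}{226008} + \frac{415}{-58105 - 12036} = 229690 \cdot \frac{1}{226008} + \frac{415}{-70141} = \frac{114845}{113004} + 415 \left(- \frac{1}{70141}\right) = \frac{114845}{113004} - \frac{415}{70141} = \frac{8008446485}{7926213564} \approx 1.0104$)
$\frac{1}{B + c{\left(561,\frac{1}{-72} \right)}} = \frac{1}{\frac{8008446485}{7926213564} + \left(561 + \frac{1}{-72}\right)} = \frac{1}{\frac{8008446485}{7926213564} + \left(561 - \frac{1}{72}\right)} = \frac{1}{\frac{8008446485}{7926213564} + \frac{40391}{72}} = \frac{1}{\frac{2969669446393}{5284142376}} = \frac{5284142376}{2969669446393}$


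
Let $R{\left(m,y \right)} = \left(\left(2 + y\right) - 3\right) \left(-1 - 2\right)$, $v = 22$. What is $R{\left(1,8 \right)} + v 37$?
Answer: $793$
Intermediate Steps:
$R{\left(m,y \right)} = 3 - 3 y$ ($R{\left(m,y \right)} = \left(-1 + y\right) \left(-3\right) = 3 - 3 y$)
$R{\left(1,8 \right)} + v 37 = \left(3 - 24\right) + 22 \cdot 37 = \left(3 - 24\right) + 814 = -21 + 814 = 793$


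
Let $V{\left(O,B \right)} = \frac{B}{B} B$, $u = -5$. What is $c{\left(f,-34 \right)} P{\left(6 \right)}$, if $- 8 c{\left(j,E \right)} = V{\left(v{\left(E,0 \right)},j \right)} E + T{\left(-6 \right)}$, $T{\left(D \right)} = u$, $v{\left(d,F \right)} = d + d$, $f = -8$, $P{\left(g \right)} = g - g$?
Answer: $0$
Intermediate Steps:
$P{\left(g \right)} = 0$
$v{\left(d,F \right)} = 2 d$
$T{\left(D \right)} = -5$
$V{\left(O,B \right)} = B$ ($V{\left(O,B \right)} = 1 B = B$)
$c{\left(j,E \right)} = \frac{5}{8} - \frac{E j}{8}$ ($c{\left(j,E \right)} = - \frac{j E - 5}{8} = - \frac{E j - 5}{8} = - \frac{-5 + E j}{8} = \frac{5}{8} - \frac{E j}{8}$)
$c{\left(f,-34 \right)} P{\left(6 \right)} = \left(\frac{5}{8} - \left(- \frac{17}{4}\right) \left(-8\right)\right) 0 = \left(\frac{5}{8} - 34\right) 0 = \left(- \frac{267}{8}\right) 0 = 0$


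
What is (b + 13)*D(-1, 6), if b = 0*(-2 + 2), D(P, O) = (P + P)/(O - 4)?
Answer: -13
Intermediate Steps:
D(P, O) = 2*P/(-4 + O) (D(P, O) = (2*P)/(-4 + O) = 2*P/(-4 + O))
b = 0 (b = 0*0 = 0)
(b + 13)*D(-1, 6) = (0 + 13)*(2*(-1)/(-4 + 6)) = 13*(2*(-1)/2) = 13*(2*(-1)*(½)) = 13*(-1) = -13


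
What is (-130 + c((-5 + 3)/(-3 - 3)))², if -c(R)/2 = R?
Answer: 153664/9 ≈ 17074.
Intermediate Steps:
c(R) = -2*R
(-130 + c((-5 + 3)/(-3 - 3)))² = (-130 - 2*(-5 + 3)/(-3 - 3))² = (-130 - (-4)/(-6))² = (-130 - (-4)*(-1)/6)² = (-130 - 2*⅓)² = (-130 - ⅔)² = (-392/3)² = 153664/9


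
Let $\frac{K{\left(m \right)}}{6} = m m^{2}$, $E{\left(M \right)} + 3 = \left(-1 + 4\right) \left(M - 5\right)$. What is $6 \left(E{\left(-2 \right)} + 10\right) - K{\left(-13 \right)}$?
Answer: $13098$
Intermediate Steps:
$E{\left(M \right)} = -18 + 3 M$ ($E{\left(M \right)} = -3 + \left(-1 + 4\right) \left(M - 5\right) = -3 + 3 \left(-5 + M\right) = -3 + \left(-15 + 3 M\right) = -18 + 3 M$)
$K{\left(m \right)} = 6 m^{3}$ ($K{\left(m \right)} = 6 m m^{2} = 6 m^{3}$)
$6 \left(E{\left(-2 \right)} + 10\right) - K{\left(-13 \right)} = 6 \left(\left(-18 + 3 \left(-2\right)\right) + 10\right) - 6 \left(-13\right)^{3} = 6 \left(\left(-18 - 6\right) + 10\right) - 6 \left(-2197\right) = 6 \left(-24 + 10\right) - -13182 = 6 \left(-14\right) + 13182 = -84 + 13182 = 13098$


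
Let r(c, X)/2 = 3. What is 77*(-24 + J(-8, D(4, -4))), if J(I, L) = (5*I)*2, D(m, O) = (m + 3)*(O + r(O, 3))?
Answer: -8008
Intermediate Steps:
r(c, X) = 6 (r(c, X) = 2*3 = 6)
D(m, O) = (3 + m)*(6 + O) (D(m, O) = (m + 3)*(O + 6) = (3 + m)*(6 + O))
J(I, L) = 10*I
77*(-24 + J(-8, D(4, -4))) = 77*(-24 + 10*(-8)) = 77*(-24 - 80) = 77*(-104) = -8008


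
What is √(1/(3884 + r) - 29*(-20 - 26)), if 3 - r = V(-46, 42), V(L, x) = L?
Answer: √2292774251/1311 ≈ 36.524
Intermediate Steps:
r = 49 (r = 3 - 1*(-46) = 3 + 46 = 49)
√(1/(3884 + r) - 29*(-20 - 26)) = √(1/(3884 + 49) - 29*(-20 - 26)) = √(1/3933 - 29*(-46)) = √(1/3933 + 1334) = √(5246623/3933) = √2292774251/1311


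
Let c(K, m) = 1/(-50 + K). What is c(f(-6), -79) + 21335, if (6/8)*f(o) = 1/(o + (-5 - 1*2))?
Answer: 41688551/1954 ≈ 21335.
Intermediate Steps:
f(o) = 4/(3*(-7 + o)) (f(o) = 4/(3*(o + (-5 - 1*2))) = 4/(3*(o + (-5 - 2))) = 4/(3*(o - 7)) = 4/(3*(-7 + o)))
c(f(-6), -79) + 21335 = 1/(-50 + 4/(3*(-7 - 6))) + 21335 = 1/(-50 + (4/3)/(-13)) + 21335 = 1/(-50 + (4/3)*(-1/13)) + 21335 = 1/(-50 - 4/39) + 21335 = 1/(-1954/39) + 21335 = -39/1954 + 21335 = 41688551/1954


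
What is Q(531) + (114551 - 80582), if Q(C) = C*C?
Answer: 315930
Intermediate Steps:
Q(C) = C²
Q(531) + (114551 - 80582) = 531² + (114551 - 80582) = 281961 + 33969 = 315930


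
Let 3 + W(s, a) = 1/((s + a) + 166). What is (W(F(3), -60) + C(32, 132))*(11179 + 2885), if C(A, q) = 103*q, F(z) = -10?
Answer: 382344197/2 ≈ 1.9117e+8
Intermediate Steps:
W(s, a) = -3 + 1/(166 + a + s) (W(s, a) = -3 + 1/((s + a) + 166) = -3 + 1/((a + s) + 166) = -3 + 1/(166 + a + s))
(W(F(3), -60) + C(32, 132))*(11179 + 2885) = ((-497 - 3*(-60) - 3*(-10))/(166 - 60 - 10) + 103*132)*(11179 + 2885) = ((-497 + 180 + 30)/96 + 13596)*14064 = ((1/96)*(-287) + 13596)*14064 = (-287/96 + 13596)*14064 = (1304929/96)*14064 = 382344197/2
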